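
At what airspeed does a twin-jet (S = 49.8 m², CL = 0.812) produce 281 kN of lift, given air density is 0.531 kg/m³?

v = 162 m/s

L = ½ρv²S·CL ⇒ v = √(2L/(ρ·S·CL))
v = √(2 × 2.81×10^5 / (0.531 × 49.8 × 0.812)) = √26170 = 162 m/s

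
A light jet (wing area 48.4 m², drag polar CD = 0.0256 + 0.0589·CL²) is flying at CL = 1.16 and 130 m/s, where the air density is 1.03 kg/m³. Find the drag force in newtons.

CD = 0.0256 + 0.0589 × 1.16² = 0.1049
D = ½ρv²S·CD = ½ × 1.03 × 130² × 48.4 × 0.1049 = 44200 N

D = 44200 N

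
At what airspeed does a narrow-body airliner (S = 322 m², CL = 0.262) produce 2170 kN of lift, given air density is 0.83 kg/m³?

L = ½ρv²S·CL ⇒ v = √(2L/(ρ·S·CL))
v = √(2 × 2.17×10^6 / (0.83 × 322 × 0.262)) = √61980 = 249 m/s

v = 249 m/s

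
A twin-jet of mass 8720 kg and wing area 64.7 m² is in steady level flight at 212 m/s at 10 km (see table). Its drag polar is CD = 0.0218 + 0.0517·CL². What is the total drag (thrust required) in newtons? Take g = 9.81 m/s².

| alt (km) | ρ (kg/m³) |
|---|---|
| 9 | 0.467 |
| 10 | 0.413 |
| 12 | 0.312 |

D = 13700 N

At 10 km, from the table: ρ = 0.413 kg/m³.
In steady level flight, lift balances weight: W = mg = 8720 × 9.81 = 85543 N.
q = ½ρv² = ½ × 0.413 × 212² = 9281 Pa.
CL = W/(q·S) = 85543 / (9281 × 64.7) = 0.1425.
CD = 0.0218 + 0.0517 × 0.1425² = 0.02285.
D = q·S·CD = 9281 × 64.7 × 0.02285 = 13720 N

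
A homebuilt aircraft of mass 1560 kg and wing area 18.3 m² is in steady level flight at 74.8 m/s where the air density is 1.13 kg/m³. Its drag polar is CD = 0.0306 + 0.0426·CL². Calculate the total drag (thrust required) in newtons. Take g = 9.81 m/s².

D = 1940 N

In steady level flight, lift balances weight: W = mg = 1560 × 9.81 = 15304 N.
Dynamic pressure q = 0.5 × 1.13 × 74.8² = 3161 Pa.
Required CL = L/(qS) = 15304/(3161·18.3) = 0.2645.
CD = 0.0306 + 0.0426 × 0.2645² = 0.03358.
D = q·S·CD = 3161 × 18.3 × 0.03358 = 1943 N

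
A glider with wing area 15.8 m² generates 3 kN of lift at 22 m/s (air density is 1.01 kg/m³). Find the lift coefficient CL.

CL = 0.777

From L = ½ρv²S·CL, rearranging gives CL = 2L/(ρv²S).
CL = 2 × 3000 / (1.01 × 22² × 15.8) = 0.777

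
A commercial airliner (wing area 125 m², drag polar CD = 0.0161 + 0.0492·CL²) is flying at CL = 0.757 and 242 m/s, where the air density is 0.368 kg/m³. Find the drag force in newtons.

CD = 0.0161 + 0.0492 × 0.757² = 0.04429
D = ½ρv²S·CD = ½ × 0.368 × 242² × 125 × 0.04429 = 59700 N

D = 59700 N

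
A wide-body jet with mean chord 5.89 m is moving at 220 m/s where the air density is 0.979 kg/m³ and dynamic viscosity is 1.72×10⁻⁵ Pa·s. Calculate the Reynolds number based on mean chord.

Re = 7.38×10^7

Re = ρ·v·c/μ = 0.979 × 220 × 5.89 / (1.72×10⁻⁵) = 7.38×10^7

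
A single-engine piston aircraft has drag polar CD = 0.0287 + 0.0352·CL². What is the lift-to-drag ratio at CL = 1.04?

L/D = 15.6

CD = 0.0287 + 0.0352 × 1.04² = 0.06677
L/D = CL/CD = 1.04 / 0.06677 = 15.6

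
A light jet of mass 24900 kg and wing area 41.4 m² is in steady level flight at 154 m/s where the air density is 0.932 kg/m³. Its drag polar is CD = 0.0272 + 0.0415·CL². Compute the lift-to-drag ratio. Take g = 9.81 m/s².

Level flight ⇒ L = W = m·g = 24900 × 9.81 = 2.4427×10^5 N.
Dynamic pressure q = 0.5 × 0.932 × 154² = 11050 Pa.
Required CL = L/(qS) = 2.4427×10^5/(11050·41.4) = 0.5339.
CD = 0.0272 + 0.0415 × 0.5339² = 0.03903.
L/D = CL/CD = 0.5339 / 0.03903 = 13.7

L/D = 13.7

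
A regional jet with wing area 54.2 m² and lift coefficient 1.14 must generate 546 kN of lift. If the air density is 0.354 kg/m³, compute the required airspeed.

L = ½ρv²S·CL ⇒ v = √(2L/(ρ·S·CL))
v = √(2 × 5.46×10^5 / (0.354 × 54.2 × 1.14)) = √49920 = 223 m/s

v = 223 m/s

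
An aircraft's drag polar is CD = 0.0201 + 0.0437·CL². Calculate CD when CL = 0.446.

CD = 0.0288

CD = 0.0201 + 0.0437 × 0.446² = 0.0201 + 0.008693 = 0.0288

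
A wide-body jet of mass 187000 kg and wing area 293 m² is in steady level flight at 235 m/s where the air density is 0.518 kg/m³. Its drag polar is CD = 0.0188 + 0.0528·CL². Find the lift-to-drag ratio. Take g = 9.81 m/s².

L/D = 15.1

Weight W = mg = 187000 × 9.81 = 1.8345×10^6 N; in level flight L = W.
q = ½ρv² = ½ × 0.518 × 235² = 14300 Pa.
CL = W/(q·S) = 1.8345×10^6 / (14300 × 293) = 0.4377.
CD = 0.0188 + 0.0528 × 0.4377² = 0.02892.
L/D = CL/CD = 0.4377 / 0.02892 = 15.1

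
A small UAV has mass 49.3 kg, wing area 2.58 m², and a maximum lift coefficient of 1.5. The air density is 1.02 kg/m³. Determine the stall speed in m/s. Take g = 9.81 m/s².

At stall, lift equals weight: L = W = m·g = 49.3 × 9.81 = 483.6 N.
V_stall = √(2W/(ρ·S·CL,max)) = √(2 × 483.6 / (1.02 × 2.58 × 1.5))
V_stall = √245 = 15.7 m/s

V_stall = 15.7 m/s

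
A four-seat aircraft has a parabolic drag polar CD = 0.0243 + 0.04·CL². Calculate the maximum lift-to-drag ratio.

For CD = CD0 + K·CL², (L/D)max occurs at CL* = √(CD0/K) and equals 1/(2√(K·CD0)).
(L/D)max = 1/(2√(0.04 × 0.0243)) = 1/(2 × 0.03118) = 16

(L/D)max = 16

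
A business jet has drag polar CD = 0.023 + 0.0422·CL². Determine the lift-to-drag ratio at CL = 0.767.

CD = 0.023 + 0.0422 × 0.767² = 0.04783
L/D = CL/CD = 0.767 / 0.04783 = 16

L/D = 16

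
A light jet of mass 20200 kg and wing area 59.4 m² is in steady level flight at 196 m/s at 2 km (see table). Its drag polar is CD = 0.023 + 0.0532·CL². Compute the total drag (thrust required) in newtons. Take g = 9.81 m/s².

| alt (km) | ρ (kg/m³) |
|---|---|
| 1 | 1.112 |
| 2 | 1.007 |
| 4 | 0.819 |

At 2 km, from the table: ρ = 1.007 kg/m³.
In steady level flight, lift balances weight: W = mg = 20200 × 9.81 = 1.9816×10^5 N.
q = ½ρv² = ½ × 1.007 × 196² = 19340 Pa.
CL = W/(q·S) = 1.9816×10^5 / (19340 × 59.4) = 0.1725.
CD = 0.023 + 0.0532 × 0.1725² = 0.02458.
D = q·S·CD = 19340 × 59.4 × 0.02458 = 28240 N

D = 28200 N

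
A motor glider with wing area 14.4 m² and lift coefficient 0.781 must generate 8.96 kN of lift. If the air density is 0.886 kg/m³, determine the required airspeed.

L = ½ρv²S·CL ⇒ v = √(2L/(ρ·S·CL))
v = √(2 × 8960 / (0.886 × 14.4 × 0.781)) = √1798 = 42.4 m/s

v = 42.4 m/s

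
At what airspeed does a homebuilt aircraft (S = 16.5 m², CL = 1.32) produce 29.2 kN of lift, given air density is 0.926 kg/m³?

L = ½ρv²S·CL ⇒ v = √(2L/(ρ·S·CL))
v = √(2 × 29200 / (0.926 × 16.5 × 1.32)) = √2896 = 53.8 m/s

v = 53.8 m/s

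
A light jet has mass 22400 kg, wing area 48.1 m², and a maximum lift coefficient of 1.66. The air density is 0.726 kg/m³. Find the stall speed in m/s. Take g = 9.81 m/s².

V_stall = 87.1 m/s

At stall, lift equals weight: L = W = m·g = 22400 × 9.81 = 2.197×10^5 N.
V_stall = √(2W/(ρ·S·CL,max)) = √(2 × 2.197×10^5 / (0.726 × 48.1 × 1.66))
V_stall = √7582 = 87.1 m/s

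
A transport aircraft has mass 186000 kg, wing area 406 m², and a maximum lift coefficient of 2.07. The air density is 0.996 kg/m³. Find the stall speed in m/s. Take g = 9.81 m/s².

Stall occurs when L = W at CL,max. W = mg = 186000 × 9.81 = 1.825×10^6 N.
From L = ½ρV²S·CL,max = W: V_stall = √(2W/(ρSCL,max)) = √(2·1.825×10^6/(0.996·406·2.07))
V_stall = √4360 = 66 m/s

V_stall = 66 m/s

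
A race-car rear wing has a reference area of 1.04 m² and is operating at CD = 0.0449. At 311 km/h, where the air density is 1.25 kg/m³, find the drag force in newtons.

D = 218 N

Convert speed: v = 311 km/h ÷ 3.6 = 86.39 m/s.
D = ½ρv²S·CD = ½ × 1.25 × 86.39² × 1.04 × 0.0449 = 218 N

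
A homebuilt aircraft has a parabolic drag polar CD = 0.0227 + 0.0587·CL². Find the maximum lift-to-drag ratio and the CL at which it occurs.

For CD = CD0 + K·CL², (L/D)max occurs at CL* = √(CD0/K) and equals 1/(2√(K·CD0)).
(L/D)max = 1/(2√(0.0587 × 0.0227)) = 1/(2 × 0.0365) = 13.7
CL* = √(0.0227/0.0587) = 0.622

(L/D)max = 13.7, at CL = 0.622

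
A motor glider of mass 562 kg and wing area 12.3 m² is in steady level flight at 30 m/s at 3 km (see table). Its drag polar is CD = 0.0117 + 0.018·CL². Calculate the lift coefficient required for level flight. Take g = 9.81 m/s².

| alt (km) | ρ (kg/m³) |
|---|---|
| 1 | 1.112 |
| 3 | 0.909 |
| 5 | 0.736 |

CL = 1.1

At 3 km, from the table: ρ = 0.909 kg/m³.
Level flight ⇒ L = W = m·g = 562 × 9.81 = 5513.2 N.
q = ½ρv² = ½ × 0.909 × 30² = 409.1 Pa.
CL = W/(q·S) = 5513.2 / (409.1 × 12.3) = 1.096.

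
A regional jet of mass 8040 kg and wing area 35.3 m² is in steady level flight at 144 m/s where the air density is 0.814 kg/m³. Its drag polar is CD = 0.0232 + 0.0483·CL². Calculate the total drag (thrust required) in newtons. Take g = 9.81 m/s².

Weight W = mg = 8040 × 9.81 = 78872 N; in level flight L = W.
Dynamic pressure q = 0.5 × 0.814 × 144² = 8440 Pa.
CL = 2W/(ρv²S) = 2×78872/(0.814×144²×35.3) = 0.2647.
CD = 0.0232 + 0.0483 × 0.2647² = 0.02659.
D = q·S·CD = 8440 × 35.3 × 0.02659 = 7920 N

D = 7920 N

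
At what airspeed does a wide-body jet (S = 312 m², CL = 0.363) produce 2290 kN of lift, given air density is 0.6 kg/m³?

L = ½ρv²S·CL ⇒ v = √(2L/(ρ·S·CL))
v = √(2 × 2.29×10^6 / (0.6 × 312 × 0.363)) = √67400 = 260 m/s

v = 260 m/s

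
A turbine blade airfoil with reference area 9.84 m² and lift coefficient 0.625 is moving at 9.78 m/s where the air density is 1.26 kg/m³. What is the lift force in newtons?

L = 371 N

Dynamic pressure q = ½ρv² = ½ × 1.26 × 9.78² = 60.26 Pa.
L = q·S·CL = 60.26 × 9.84 × 0.625 = 371 N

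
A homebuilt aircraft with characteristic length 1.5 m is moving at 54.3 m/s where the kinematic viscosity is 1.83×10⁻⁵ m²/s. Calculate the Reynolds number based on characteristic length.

Re = v·c/ν = 54.3 × 1.5 / (1.83×10⁻⁵) = 4.45×10^6

Re = 4.45×10^6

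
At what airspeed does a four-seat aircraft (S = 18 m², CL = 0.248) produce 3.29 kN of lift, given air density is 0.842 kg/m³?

v = 41.8 m/s

L = ½ρv²S·CL ⇒ v = √(2L/(ρ·S·CL))
v = √(2 × 3290 / (0.842 × 18 × 0.248)) = √1751 = 41.8 m/s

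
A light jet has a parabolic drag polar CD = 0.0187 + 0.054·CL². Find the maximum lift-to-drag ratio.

For CD = CD0 + K·CL², (L/D)max occurs at CL* = √(CD0/K) and equals 1/(2√(K·CD0)).
(L/D)max = 1/(2√(0.054 × 0.0187)) = 1/(2 × 0.03178) = 15.7

(L/D)max = 15.7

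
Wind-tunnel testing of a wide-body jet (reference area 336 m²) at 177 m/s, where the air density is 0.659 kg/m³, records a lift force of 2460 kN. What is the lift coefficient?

From L = ½ρv²S·CL, rearranging gives CL = 2L/(ρv²S).
CL = 2 × 2.46×10^6 / (0.659 × 177² × 336) = 0.709

CL = 0.709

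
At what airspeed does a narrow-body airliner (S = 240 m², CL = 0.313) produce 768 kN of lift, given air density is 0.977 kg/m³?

L = ½ρv²S·CL ⇒ v = √(2L/(ρ·S·CL))
v = √(2 × 7.68×10^5 / (0.977 × 240 × 0.313)) = √20930 = 145 m/s

v = 145 m/s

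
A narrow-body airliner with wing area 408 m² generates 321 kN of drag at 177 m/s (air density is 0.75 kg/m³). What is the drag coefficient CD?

CD = 0.067

From D = ½ρv²S·CD, rearranging gives CD = 2D/(ρv²S).
CD = 2 × 3.21×10^5 / (0.75 × 177² × 408) = 0.067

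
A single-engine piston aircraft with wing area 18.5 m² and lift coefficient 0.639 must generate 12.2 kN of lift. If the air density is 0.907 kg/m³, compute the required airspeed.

L = ½ρv²S·CL ⇒ v = √(2L/(ρ·S·CL))
v = √(2 × 12200 / (0.907 × 18.5 × 0.639)) = √2276 = 47.7 m/s

v = 47.7 m/s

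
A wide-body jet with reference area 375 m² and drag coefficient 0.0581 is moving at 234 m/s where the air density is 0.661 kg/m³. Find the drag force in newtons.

D = ½ρv²S·CD = ½ × 0.661 × 234² × 375 × 0.0581 = 3.94×10^5 N ≈ 394 kN

D = 3.94×10^5 N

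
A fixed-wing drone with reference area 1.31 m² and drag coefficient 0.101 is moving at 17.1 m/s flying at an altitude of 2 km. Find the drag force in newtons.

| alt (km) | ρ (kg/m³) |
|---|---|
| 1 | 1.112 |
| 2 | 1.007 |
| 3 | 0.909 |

D = 19.5 N

At 2 km, from the table: ρ = 1.007 kg/m³.
Dynamic pressure q = ½ρv² = ½ × 1.007 × 17.1² = 147.2 Pa.
D = q·S·CD = 147.2 × 1.31 × 0.101 = 19.5 N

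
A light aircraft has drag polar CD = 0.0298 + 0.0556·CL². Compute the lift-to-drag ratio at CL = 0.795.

CD = 0.0298 + 0.0556 × 0.795² = 0.06494
L/D = CL/CD = 0.795 / 0.06494 = 12.2

L/D = 12.2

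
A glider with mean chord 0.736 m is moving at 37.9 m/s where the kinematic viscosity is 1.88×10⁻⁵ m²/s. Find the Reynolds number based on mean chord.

Re = v·c/ν = 37.9 × 0.736 / (1.88×10⁻⁵) = 1.48×10^6

Re = 1.48×10^6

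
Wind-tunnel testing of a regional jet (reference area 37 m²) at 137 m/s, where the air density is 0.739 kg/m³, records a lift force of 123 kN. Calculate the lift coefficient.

From L = ½ρv²S·CL, rearranging gives CL = 2L/(ρv²S).
CL = 2 × 1.23×10^5 / (0.739 × 137² × 37) = 0.479

CL = 0.479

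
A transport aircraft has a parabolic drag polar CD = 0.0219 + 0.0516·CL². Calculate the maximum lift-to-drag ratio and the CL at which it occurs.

(L/D)max = 14.9, at CL = 0.651

For CD = CD0 + K·CL², (L/D)max occurs at CL* = √(CD0/K) and equals 1/(2√(K·CD0)).
(L/D)max = 1/(2√(0.0516 × 0.0219)) = 1/(2 × 0.03362) = 14.9
CL* = √(0.0219/0.0516) = 0.651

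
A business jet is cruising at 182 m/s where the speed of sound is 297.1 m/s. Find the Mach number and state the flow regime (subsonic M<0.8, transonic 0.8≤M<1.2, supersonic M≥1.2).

M = 0.613 (subsonic)

M = v/a = 182 / 297.1 = 0.613
M = 0.613 → subsonic.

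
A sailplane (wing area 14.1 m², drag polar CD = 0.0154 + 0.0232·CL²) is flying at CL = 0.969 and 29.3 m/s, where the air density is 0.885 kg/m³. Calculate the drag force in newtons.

D = 199 N

CD = 0.0154 + 0.0232 × 0.969² = 0.03718
D = ½ρv²S·CD = ½ × 0.885 × 29.3² × 14.1 × 0.03718 = 199 N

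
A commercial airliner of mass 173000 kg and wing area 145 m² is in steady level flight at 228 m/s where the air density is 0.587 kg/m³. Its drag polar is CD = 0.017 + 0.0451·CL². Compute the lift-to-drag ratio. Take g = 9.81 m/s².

L/D = 17.6

Level flight ⇒ L = W = m·g = 173000 × 9.81 = 1.6971×10^6 N.
q = ½ρv² = ½ × 0.587 × 228² = 15260 Pa.
Required CL = L/(qS) = 1.6971×10^6/(15260·145) = 0.7671.
CD = 0.017 + 0.0451 × 0.7671² = 0.04354.
L/D = CL/CD = 0.7671 / 0.04354 = 17.6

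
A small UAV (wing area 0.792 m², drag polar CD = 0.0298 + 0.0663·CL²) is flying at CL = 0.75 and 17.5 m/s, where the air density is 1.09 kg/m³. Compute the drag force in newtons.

D = 8.87 N

CD = 0.0298 + 0.0663 × 0.75² = 0.06709
D = ½ρv²S·CD = ½ × 1.09 × 17.5² × 0.792 × 0.06709 = 8.87 N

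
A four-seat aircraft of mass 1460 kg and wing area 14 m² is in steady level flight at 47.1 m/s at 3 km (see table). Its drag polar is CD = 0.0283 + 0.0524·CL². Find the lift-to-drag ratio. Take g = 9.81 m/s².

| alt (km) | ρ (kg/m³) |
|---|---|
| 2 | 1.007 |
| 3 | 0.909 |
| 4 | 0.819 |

At 3 km, from the table: ρ = 0.909 kg/m³.
Weight W = mg = 1460 × 9.81 = 14323 N; in level flight L = W.
q = ½ρv² = ½ × 0.909 × 47.1² = 1008 Pa.
Required CL = L/(qS) = 14323/(1008·14) = 1.015.
CD = 0.0283 + 0.0524 × 1.015² = 0.08225.
L/D = CL/CD = 1.015 / 0.08225 = 12.3

L/D = 12.3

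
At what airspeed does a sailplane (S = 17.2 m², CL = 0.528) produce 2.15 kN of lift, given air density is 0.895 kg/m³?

v = 23 m/s

L = ½ρv²S·CL ⇒ v = √(2L/(ρ·S·CL))
v = √(2 × 2150 / (0.895 × 17.2 × 0.528)) = √529 = 23 m/s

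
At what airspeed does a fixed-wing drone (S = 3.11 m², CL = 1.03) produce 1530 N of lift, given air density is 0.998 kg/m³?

L = ½ρv²S·CL ⇒ v = √(2L/(ρ·S·CL))
v = √(2 × 1530 / (0.998 × 3.11 × 1.03)) = √957.2 = 30.9 m/s

v = 30.9 m/s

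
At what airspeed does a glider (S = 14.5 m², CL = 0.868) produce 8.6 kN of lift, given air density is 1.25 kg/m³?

L = ½ρv²S·CL ⇒ v = √(2L/(ρ·S·CL))
v = √(2 × 8600 / (1.25 × 14.5 × 0.868)) = √1093 = 33.1 m/s

v = 33.1 m/s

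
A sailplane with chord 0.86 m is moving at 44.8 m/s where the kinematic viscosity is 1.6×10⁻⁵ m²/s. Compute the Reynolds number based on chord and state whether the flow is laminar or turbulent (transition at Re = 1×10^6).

Re = v·c/ν = 44.8 × 0.86 / (1.6×10⁻⁵) = 2.41×10^6
Since 2.41×10^6 > 1×10^6, the flow is turbulent.

Re = 2.41×10^6 (turbulent)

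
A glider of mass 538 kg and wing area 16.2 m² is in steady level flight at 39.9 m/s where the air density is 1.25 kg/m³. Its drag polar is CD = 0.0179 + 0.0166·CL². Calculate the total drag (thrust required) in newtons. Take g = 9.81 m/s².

D = 317 N

Level flight ⇒ L = W = m·g = 538 × 9.81 = 5277.8 N.
q = ½ρv² = ½ × 1.25 × 39.9² = 995 Pa.
CL = W/(q·S) = 5277.8 / (995 × 16.2) = 0.3274.
CD = 0.0179 + 0.0166 × 0.3274² = 0.01968.
D = q·S·CD = 995 × 16.2 × 0.01968 = 317.2 N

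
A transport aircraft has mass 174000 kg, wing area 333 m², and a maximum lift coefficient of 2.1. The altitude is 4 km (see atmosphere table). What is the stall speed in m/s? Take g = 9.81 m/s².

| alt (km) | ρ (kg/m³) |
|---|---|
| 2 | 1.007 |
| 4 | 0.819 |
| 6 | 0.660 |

At 4 km, from the table: ρ = 0.819 kg/m³.
Weight W = mg = 174000 × 9.81 = 1.707×10^6 N.
V_stall = √(2W/(ρ·S·CL,max)) = √(2 × 1.707×10^6 / (0.819 × 333 × 2.1))
V_stall = √5961 = 77.2 m/s

V_stall = 77.2 m/s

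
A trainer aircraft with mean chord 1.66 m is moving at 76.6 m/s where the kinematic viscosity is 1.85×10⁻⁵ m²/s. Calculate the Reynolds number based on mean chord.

Re = 6.87×10^6

Re = v·c/ν = 76.6 × 1.66 / (1.85×10⁻⁵) = 6.87×10^6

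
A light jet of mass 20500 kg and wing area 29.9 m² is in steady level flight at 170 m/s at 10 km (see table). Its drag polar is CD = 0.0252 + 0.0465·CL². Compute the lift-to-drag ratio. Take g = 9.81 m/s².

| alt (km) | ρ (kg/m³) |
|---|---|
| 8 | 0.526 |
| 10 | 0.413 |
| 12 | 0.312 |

L/D = 13.4

At 10 km, from the table: ρ = 0.413 kg/m³.
Weight W = mg = 20500 × 9.81 = 2.011×10^5 N; in level flight L = W.
Dynamic pressure q = 0.5 × 0.413 × 170² = 5968 Pa.
Required CL = L/(qS) = 2.011×10^5/(5968·29.9) = 1.127.
CD = 0.0252 + 0.0465 × 1.127² = 0.08426.
L/D = CL/CD = 1.127 / 0.08426 = 13.4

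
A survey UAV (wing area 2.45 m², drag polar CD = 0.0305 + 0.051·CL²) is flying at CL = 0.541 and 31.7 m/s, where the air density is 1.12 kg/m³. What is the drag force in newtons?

CD = 0.0305 + 0.051 × 0.541² = 0.04543
D = ½ρv²S·CD = ½ × 1.12 × 31.7² × 2.45 × 0.04543 = 62.6 N

D = 62.6 N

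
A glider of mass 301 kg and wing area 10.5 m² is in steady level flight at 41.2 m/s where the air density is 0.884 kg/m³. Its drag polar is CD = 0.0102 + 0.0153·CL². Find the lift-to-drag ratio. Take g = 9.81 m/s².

Level flight ⇒ L = W = m·g = 301 × 9.81 = 2952.8 N.
q = ½ρv² = ½ × 0.884 × 41.2² = 750.3 Pa.
CL = W/(q·S) = 2952.8 / (750.3 × 10.5) = 0.3748.
CD = 0.0102 + 0.0153 × 0.3748² = 0.01235.
L/D = CL/CD = 0.3748 / 0.01235 = 30.4

L/D = 30.4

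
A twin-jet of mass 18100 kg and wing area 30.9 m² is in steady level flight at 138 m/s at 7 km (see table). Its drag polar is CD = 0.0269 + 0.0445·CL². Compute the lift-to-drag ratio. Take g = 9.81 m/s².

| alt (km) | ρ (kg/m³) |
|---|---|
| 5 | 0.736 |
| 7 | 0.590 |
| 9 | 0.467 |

At 7 km, from the table: ρ = 0.590 kg/m³.
In steady level flight, lift balances weight: W = mg = 18100 × 9.81 = 1.7756×10^5 N.
q = ½ρv² = ½ × 0.59 × 138² = 5618 Pa.
CL = 2W/(ρv²S) = 2×1.7756×10^5/(0.59×138²×30.9) = 1.023.
CD = 0.0269 + 0.0445 × 1.023² = 0.07346.
L/D = CL/CD = 1.023 / 0.07346 = 13.9

L/D = 13.9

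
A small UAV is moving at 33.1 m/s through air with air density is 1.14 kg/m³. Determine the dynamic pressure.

q = ½ρv² = ½ × 1.14 × 33.1² = 624 Pa

q = 624 Pa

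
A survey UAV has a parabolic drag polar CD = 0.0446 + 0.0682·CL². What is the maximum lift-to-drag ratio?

(L/D)max = 9.07

For CD = CD0 + K·CL², (L/D)max occurs at CL* = √(CD0/K) and equals 1/(2√(K·CD0)).
(L/D)max = 1/(2√(0.0682 × 0.0446)) = 1/(2 × 0.05515) = 9.07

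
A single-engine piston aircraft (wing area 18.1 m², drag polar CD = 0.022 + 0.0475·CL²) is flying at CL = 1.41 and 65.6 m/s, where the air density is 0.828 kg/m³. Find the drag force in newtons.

D = 3750 N

CD = 0.022 + 0.0475 × 1.41² = 0.1164
D = ½ρv²S·CD = ½ × 0.828 × 65.6² × 18.1 × 0.1164 = 3750 N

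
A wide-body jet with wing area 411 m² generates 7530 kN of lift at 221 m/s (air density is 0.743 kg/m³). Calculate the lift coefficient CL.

From L = ½ρv²S·CL, rearranging gives CL = 2L/(ρv²S).
CL = 2 × 7.53×10^6 / (0.743 × 221² × 411) = 1.01

CL = 1.01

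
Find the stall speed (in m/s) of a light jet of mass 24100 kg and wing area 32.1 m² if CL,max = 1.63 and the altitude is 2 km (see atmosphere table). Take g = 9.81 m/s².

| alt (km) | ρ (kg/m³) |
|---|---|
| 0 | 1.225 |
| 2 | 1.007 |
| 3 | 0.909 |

V_stall = 94.7 m/s

At 2 km, from the table: ρ = 1.007 kg/m³.
At stall, lift equals weight: L = W = m·g = 24100 × 9.81 = 2.364×10^5 N.
From L = ½ρV²S·CL,max = W: V_stall = √(2W/(ρSCL,max)) = √(2·2.364×10^5/(1.007·32.1·1.63))
V_stall = √8974 = 94.7 m/s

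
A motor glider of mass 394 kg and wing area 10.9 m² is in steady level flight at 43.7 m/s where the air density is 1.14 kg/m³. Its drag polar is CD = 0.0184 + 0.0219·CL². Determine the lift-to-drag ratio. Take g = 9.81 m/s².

In steady level flight, lift balances weight: W = mg = 394 × 9.81 = 3865.1 N.
q = ½ρv² = ½ × 1.14 × 43.7² = 1089 Pa.
CL = W/(q·S) = 3865.1 / (1089 × 10.9) = 0.3258.
CD = 0.0184 + 0.0219 × 0.3258² = 0.02072.
L/D = CL/CD = 0.3258 / 0.02072 = 15.7

L/D = 15.7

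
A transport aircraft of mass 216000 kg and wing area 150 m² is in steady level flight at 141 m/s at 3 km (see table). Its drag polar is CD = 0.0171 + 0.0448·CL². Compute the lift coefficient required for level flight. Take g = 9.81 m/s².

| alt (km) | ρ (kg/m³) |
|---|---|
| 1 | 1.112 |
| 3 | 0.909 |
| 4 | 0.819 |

At 3 km, from the table: ρ = 0.909 kg/m³.
Level flight ⇒ L = W = m·g = 216000 × 9.81 = 2.119×10^6 N.
q = ½ρv² = ½ × 0.909 × 141² = 9036 Pa.
Required CL = L/(qS) = 2.119×10^6/(9036·150) = 1.563.

CL = 1.56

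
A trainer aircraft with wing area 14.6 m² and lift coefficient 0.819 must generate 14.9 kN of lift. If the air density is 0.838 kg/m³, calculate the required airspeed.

v = 54.5 m/s

L = ½ρv²S·CL ⇒ v = √(2L/(ρ·S·CL))
v = √(2 × 14900 / (0.838 × 14.6 × 0.819)) = √2974 = 54.5 m/s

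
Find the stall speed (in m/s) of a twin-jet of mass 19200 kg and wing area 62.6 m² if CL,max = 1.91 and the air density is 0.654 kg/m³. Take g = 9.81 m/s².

V_stall = 69.4 m/s

Stall occurs when L = W at CL,max. W = mg = 19200 × 9.81 = 1.884×10^5 N.
V_stall = √(2W/(ρ·S·CL,max)) = √(2 × 1.884×10^5 / (0.654 × 62.6 × 1.91))
V_stall = √4817 = 69.4 m/s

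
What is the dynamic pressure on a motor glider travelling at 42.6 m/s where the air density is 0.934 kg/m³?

q = ½ρv² = ½ × 0.934 × 42.6² = 847 Pa

q = 847 Pa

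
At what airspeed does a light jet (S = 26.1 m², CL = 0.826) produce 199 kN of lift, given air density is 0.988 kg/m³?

L = ½ρv²S·CL ⇒ v = √(2L/(ρ·S·CL))
v = √(2 × 1.99×10^5 / (0.988 × 26.1 × 0.826)) = √18690 = 137 m/s

v = 137 m/s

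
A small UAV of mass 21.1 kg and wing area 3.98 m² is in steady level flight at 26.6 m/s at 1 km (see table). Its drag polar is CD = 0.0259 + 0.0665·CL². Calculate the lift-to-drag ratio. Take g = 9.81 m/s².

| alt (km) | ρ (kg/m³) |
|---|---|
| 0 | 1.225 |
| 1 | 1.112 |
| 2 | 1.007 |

At 1 km, from the table: ρ = 1.112 kg/m³.
Level flight ⇒ L = W = m·g = 21.1 × 9.81 = 206.99 N.
Dynamic pressure q = 0.5 × 1.112 × 26.6² = 393.4 Pa.
Required CL = L/(qS) = 206.99/(393.4·3.98) = 0.1322.
CD = 0.0259 + 0.0665 × 0.1322² = 0.02706.
L/D = CL/CD = 0.1322 / 0.02706 = 4.89

L/D = 4.89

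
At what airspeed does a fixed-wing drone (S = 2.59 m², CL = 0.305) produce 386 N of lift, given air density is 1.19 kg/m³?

v = 28.7 m/s

L = ½ρv²S·CL ⇒ v = √(2L/(ρ·S·CL))
v = √(2 × 386 / (1.19 × 2.59 × 0.305)) = √821.2 = 28.7 m/s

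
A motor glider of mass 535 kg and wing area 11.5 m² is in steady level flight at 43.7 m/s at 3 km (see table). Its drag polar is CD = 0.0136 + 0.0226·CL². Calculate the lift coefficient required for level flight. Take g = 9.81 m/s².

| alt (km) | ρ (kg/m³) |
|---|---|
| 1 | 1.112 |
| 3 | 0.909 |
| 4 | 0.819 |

CL = 0.526

At 3 km, from the table: ρ = 0.909 kg/m³.
Weight W = mg = 535 × 9.81 = 5248.4 N; in level flight L = W.
Dynamic pressure q = 0.5 × 0.909 × 43.7² = 868 Pa.
CL = W/(q·S) = 5248.4 / (868 × 11.5) = 0.5258.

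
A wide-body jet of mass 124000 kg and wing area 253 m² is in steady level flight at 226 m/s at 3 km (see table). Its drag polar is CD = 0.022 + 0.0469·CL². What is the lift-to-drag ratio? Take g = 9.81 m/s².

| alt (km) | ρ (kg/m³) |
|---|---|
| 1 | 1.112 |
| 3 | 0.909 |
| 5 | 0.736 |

L/D = 8.63

At 3 km, from the table: ρ = 0.909 kg/m³.
Weight W = mg = 124000 × 9.81 = 1.2164×10^6 N; in level flight L = W.
Dynamic pressure q = 0.5 × 0.909 × 226² = 23210 Pa.
Required CL = L/(qS) = 1.2164×10^6/(23210·253) = 0.2071.
CD = 0.022 + 0.0469 × 0.2071² = 0.02401.
L/D = CL/CD = 0.2071 / 0.02401 = 8.63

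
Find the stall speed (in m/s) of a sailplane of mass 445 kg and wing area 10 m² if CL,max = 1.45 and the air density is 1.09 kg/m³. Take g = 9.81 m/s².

V_stall = 23.5 m/s

Stall occurs when L = W at CL,max. W = mg = 445 × 9.81 = 4365 N.
From L = ½ρV²S·CL,max = W: V_stall = √(2W/(ρSCL,max)) = √(2·4365/(1.09·10·1.45))
V_stall = √552.4 = 23.5 m/s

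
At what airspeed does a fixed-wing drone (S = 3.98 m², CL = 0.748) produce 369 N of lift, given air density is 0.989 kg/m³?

L = ½ρv²S·CL ⇒ v = √(2L/(ρ·S·CL))
v = √(2 × 369 / (0.989 × 3.98 × 0.748)) = √250.7 = 15.8 m/s

v = 15.8 m/s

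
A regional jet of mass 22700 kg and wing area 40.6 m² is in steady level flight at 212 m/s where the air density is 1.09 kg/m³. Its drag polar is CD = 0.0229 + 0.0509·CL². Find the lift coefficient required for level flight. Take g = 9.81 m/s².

CL = 0.224

Level flight ⇒ L = W = m·g = 22700 × 9.81 = 2.2269×10^5 N.
q = ½ρv² = ½ × 1.09 × 212² = 24490 Pa.
CL = 2W/(ρv²S) = 2×2.2269×10^5/(1.09×212²×40.6) = 0.2239.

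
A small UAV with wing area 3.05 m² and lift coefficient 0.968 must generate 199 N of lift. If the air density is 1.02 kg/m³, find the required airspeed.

v = 11.5 m/s

L = ½ρv²S·CL ⇒ v = √(2L/(ρ·S·CL))
v = √(2 × 199 / (1.02 × 3.05 × 0.968)) = √132.2 = 11.5 m/s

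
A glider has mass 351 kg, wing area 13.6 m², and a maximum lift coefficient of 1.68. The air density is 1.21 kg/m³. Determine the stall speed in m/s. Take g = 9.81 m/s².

V_stall = 15.8 m/s

Stall occurs when L = W at CL,max. W = mg = 351 × 9.81 = 3443 N.
V_stall = √(2W/(ρ·S·CL,max)) = √(2 × 3443 / (1.21 × 13.6 × 1.68))
V_stall = √249.1 = 15.8 m/s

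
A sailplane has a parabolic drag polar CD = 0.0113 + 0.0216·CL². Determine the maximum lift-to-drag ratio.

(L/D)max = 32

For CD = CD0 + K·CL², (L/D)max occurs at CL* = √(CD0/K) and equals 1/(2√(K·CD0)).
(L/D)max = 1/(2√(0.0216 × 0.0113)) = 1/(2 × 0.01562) = 32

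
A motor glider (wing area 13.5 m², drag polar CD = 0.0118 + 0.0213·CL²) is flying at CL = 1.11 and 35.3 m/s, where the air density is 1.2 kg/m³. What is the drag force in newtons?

D = 384 N

CD = 0.0118 + 0.0213 × 1.11² = 0.03804
D = ½ρv²S·CD = ½ × 1.2 × 35.3² × 13.5 × 0.03804 = 384 N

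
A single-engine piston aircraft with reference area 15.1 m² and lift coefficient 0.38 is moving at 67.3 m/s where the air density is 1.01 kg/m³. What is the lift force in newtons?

Dynamic pressure q = ½ρv² = ½ × 1.01 × 67.3² = 2287 Pa.
L = q·S·CL = 2287 × 15.1 × 0.38 = 13100 N ≈ 13.1 kN

L = 13100 N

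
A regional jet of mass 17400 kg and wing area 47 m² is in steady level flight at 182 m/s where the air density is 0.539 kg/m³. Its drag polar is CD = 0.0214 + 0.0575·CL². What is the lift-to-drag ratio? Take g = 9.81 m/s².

In steady level flight, lift balances weight: W = mg = 17400 × 9.81 = 1.7069×10^5 N.
Dynamic pressure q = 0.5 × 0.539 × 182² = 8927 Pa.
CL = 2W/(ρv²S) = 2×1.7069×10^5/(0.539×182²×47) = 0.4068.
CD = 0.0214 + 0.0575 × 0.4068² = 0.03092.
L/D = CL/CD = 0.4068 / 0.03092 = 13.2

L/D = 13.2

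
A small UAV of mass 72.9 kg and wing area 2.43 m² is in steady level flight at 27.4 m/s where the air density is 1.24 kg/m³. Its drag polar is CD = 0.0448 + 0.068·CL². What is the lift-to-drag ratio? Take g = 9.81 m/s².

L/D = 8.78

Weight W = mg = 72.9 × 9.81 = 715.15 N; in level flight L = W.
q = ½ρv² = ½ × 1.24 × 27.4² = 465.5 Pa.
CL = 2W/(ρv²S) = 2×715.15/(1.24×27.4²×2.43) = 0.6323.
CD = 0.0448 + 0.068 × 0.6323² = 0.07198.
L/D = CL/CD = 0.6323 / 0.07198 = 8.78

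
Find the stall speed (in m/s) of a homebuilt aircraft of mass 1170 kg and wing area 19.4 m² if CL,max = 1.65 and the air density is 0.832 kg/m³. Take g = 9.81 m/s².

Weight W = mg = 1170 × 9.81 = 11480 N.
V_stall = √(2W/(ρ·S·CL,max)) = √(2 × 11480 / (0.832 × 19.4 × 1.65))
V_stall = √861.9 = 29.4 m/s

V_stall = 29.4 m/s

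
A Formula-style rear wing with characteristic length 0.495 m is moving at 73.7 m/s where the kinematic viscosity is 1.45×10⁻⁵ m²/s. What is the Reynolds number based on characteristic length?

Re = v·c/ν = 73.7 × 0.495 / (1.45×10⁻⁵) = 2.52×10^6

Re = 2.52×10^6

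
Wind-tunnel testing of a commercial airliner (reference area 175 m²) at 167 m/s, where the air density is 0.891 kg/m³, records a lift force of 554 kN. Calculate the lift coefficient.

CL = 0.255

From L = ½ρv²S·CL, rearranging gives CL = 2L/(ρv²S).
CL = 2 × 5.54×10^5 / (0.891 × 167² × 175) = 0.255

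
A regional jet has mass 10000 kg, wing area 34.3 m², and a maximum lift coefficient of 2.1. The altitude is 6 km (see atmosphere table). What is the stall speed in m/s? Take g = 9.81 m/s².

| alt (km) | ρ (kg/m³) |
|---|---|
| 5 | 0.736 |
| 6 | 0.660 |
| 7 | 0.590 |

V_stall = 64.2 m/s

At 6 km, from the table: ρ = 0.660 kg/m³.
At stall, lift equals weight: L = W = m·g = 10000 × 9.81 = 98100 N.
From L = ½ρV²S·CL,max = W: V_stall = √(2W/(ρSCL,max)) = √(2·98100/(0.66·34.3·2.1))
V_stall = √4127 = 64.2 m/s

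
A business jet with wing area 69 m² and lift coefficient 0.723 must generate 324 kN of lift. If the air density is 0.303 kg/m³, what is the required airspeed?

v = 207 m/s

L = ½ρv²S·CL ⇒ v = √(2L/(ρ·S·CL))
v = √(2 × 3.24×10^5 / (0.303 × 69 × 0.723)) = √42870 = 207 m/s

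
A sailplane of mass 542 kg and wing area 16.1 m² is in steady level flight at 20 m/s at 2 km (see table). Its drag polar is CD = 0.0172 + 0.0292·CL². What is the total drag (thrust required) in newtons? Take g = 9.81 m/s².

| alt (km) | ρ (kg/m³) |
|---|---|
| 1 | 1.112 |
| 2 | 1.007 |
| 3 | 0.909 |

At 2 km, from the table: ρ = 1.007 kg/m³.
Level flight ⇒ L = W = m·g = 542 × 9.81 = 5317 N.
q = ½ρv² = ½ × 1.007 × 20² = 201.4 Pa.
CL = W/(q·S) = 5317 / (201.4 × 16.1) = 1.64.
CD = 0.0172 + 0.0292 × 1.64² = 0.09571.
D = q·S·CD = 201.4 × 16.1 × 0.09571 = 310.4 N

D = 310 N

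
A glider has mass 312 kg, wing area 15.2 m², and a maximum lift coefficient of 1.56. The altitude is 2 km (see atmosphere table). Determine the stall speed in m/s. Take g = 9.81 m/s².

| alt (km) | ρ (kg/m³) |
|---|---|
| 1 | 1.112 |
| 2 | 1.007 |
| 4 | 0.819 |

At 2 km, from the table: ρ = 1.007 kg/m³.
Weight W = mg = 312 × 9.81 = 3061 N.
From L = ½ρV²S·CL,max = W: V_stall = √(2W/(ρSCL,max)) = √(2·3061/(1.007·15.2·1.56))
V_stall = √256.4 = 16 m/s

V_stall = 16 m/s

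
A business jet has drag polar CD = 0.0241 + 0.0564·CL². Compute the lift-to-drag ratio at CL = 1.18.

L/D = 11.5

CD = 0.0241 + 0.0564 × 1.18² = 0.1026
L/D = CL/CD = 1.18 / 0.1026 = 11.5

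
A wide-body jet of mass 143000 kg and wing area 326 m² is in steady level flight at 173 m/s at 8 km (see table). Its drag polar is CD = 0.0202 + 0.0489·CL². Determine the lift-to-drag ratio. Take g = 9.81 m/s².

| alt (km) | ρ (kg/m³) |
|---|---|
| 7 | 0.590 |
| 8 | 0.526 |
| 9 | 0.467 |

L/D = 15.7

At 8 km, from the table: ρ = 0.526 kg/m³.
Level flight ⇒ L = W = m·g = 143000 × 9.81 = 1.4028×10^6 N.
Dynamic pressure q = 0.5 × 0.526 × 173² = 7871 Pa.
CL = 2W/(ρv²S) = 2×1.4028×10^6/(0.526×173²×326) = 0.5467.
CD = 0.0202 + 0.0489 × 0.5467² = 0.03481.
L/D = CL/CD = 0.5467 / 0.03481 = 15.7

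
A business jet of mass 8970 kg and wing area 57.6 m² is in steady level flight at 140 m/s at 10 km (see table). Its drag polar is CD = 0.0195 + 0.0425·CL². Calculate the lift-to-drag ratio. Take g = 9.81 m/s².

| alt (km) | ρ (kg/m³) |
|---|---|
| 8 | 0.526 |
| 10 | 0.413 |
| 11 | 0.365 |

At 10 km, from the table: ρ = 0.413 kg/m³.
In steady level flight, lift balances weight: W = mg = 8970 × 9.81 = 87996 N.
q = ½ρv² = ½ × 0.413 × 140² = 4047 Pa.
CL = W/(q·S) = 87996 / (4047 × 57.6) = 0.3775.
CD = 0.0195 + 0.0425 × 0.3775² = 0.02556.
L/D = CL/CD = 0.3775 / 0.02556 = 14.8

L/D = 14.8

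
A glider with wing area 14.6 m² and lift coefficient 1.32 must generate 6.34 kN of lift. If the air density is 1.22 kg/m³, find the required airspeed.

L = ½ρv²S·CL ⇒ v = √(2L/(ρ·S·CL))
v = √(2 × 6340 / (1.22 × 14.6 × 1.32)) = √539.3 = 23.2 m/s

v = 23.2 m/s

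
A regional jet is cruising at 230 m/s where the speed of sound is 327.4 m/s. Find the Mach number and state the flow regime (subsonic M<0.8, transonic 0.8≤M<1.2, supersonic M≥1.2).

M = v/a = 230 / 327.4 = 0.703
M = 0.703 → subsonic.

M = 0.703 (subsonic)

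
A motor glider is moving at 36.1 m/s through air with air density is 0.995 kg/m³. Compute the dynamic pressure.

q = 648 Pa

q = ½ρv² = ½ × 0.995 × 36.1² = 648 Pa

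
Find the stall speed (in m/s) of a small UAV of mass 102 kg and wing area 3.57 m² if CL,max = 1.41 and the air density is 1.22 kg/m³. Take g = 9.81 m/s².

Stall occurs when L = W at CL,max. W = mg = 102 × 9.81 = 1001 N.
From L = ½ρV²S·CL,max = W: V_stall = √(2W/(ρSCL,max)) = √(2·1001/(1.22·3.57·1.41))
V_stall = √325.9 = 18.1 m/s

V_stall = 18.1 m/s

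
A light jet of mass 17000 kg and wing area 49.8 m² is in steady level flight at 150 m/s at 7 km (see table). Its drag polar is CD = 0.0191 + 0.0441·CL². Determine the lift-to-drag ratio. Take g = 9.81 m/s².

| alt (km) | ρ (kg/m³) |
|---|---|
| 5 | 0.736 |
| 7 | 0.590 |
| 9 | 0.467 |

L/D = 16.6

At 7 km, from the table: ρ = 0.590 kg/m³.
Weight W = mg = 17000 × 9.81 = 1.6677×10^5 N; in level flight L = W.
Dynamic pressure q = 0.5 × 0.59 × 150² = 6638 Pa.
CL = W/(q·S) = 1.6677×10^5 / (6638 × 49.8) = 0.5045.
CD = 0.0191 + 0.0441 × 0.5045² = 0.03033.
L/D = CL/CD = 0.5045 / 0.03033 = 16.6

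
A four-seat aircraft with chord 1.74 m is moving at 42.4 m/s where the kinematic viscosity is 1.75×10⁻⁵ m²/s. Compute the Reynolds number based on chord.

Re = v·c/ν = 42.4 × 1.74 / (1.75×10⁻⁵) = 4.22×10^6

Re = 4.22×10^6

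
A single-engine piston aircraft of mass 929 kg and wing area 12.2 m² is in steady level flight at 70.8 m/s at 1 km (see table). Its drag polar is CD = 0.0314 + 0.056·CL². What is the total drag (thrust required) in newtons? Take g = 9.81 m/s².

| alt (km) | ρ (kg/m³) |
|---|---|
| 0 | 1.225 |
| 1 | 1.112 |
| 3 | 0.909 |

At 1 km, from the table: ρ = 1.112 kg/m³.
In steady level flight, lift balances weight: W = mg = 929 × 9.81 = 9113.5 N.
q = ½ρv² = ½ × 1.112 × 70.8² = 2787 Pa.
CL = 2W/(ρv²S) = 2×9113.5/(1.112×70.8²×12.2) = 0.268.
CD = 0.0314 + 0.056 × 0.268² = 0.03542.
D = q·S·CD = 2787 × 12.2 × 0.03542 = 1204 N

D = 1200 N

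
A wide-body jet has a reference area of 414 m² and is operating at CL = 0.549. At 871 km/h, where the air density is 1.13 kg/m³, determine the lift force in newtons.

L = 7.52×10^6 N

Convert speed: v = 871 km/h ÷ 3.6 = 241.9 m/s.
Dynamic pressure q = ½ρv² = ½ × 1.13 × 241.9² = 33070 Pa.
L = q·S·CL = 33070 × 414 × 0.549 = 7.52×10^6 N ≈ 7520 kN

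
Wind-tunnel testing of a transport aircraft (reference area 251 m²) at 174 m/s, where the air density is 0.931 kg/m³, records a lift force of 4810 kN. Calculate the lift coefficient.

CL = 1.36

From L = ½ρv²S·CL, rearranging gives CL = 2L/(ρv²S).
CL = 2 × 4.81×10^6 / (0.931 × 174² × 251) = 1.36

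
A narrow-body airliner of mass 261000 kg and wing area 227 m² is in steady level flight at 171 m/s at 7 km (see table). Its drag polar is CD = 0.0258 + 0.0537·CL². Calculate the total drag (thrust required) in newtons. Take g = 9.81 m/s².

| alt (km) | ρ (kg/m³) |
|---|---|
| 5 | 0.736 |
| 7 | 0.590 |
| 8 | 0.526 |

D = 2.3×10^5 N

At 7 km, from the table: ρ = 0.590 kg/m³.
Level flight ⇒ L = W = m·g = 261000 × 9.81 = 2.5604×10^6 N.
Dynamic pressure q = 0.5 × 0.59 × 171² = 8626 Pa.
CL = W/(q·S) = 2.5604×10^6 / (8626 × 227) = 1.308.
CD = 0.0258 + 0.0537 × 1.308² = 0.1176.
D = q·S·CD = 8626 × 227 × 0.1176 = 2.303×10^5 N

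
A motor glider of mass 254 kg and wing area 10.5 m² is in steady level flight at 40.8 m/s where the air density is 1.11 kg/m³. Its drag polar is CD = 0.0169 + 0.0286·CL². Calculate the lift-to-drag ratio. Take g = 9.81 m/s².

Weight W = mg = 254 × 9.81 = 2491.7 N; in level flight L = W.
Dynamic pressure q = 0.5 × 1.11 × 40.8² = 923.9 Pa.
CL = W/(q·S) = 2491.7 / (923.9 × 10.5) = 0.2569.
CD = 0.0169 + 0.0286 × 0.2569² = 0.01879.
L/D = CL/CD = 0.2569 / 0.01879 = 13.7

L/D = 13.7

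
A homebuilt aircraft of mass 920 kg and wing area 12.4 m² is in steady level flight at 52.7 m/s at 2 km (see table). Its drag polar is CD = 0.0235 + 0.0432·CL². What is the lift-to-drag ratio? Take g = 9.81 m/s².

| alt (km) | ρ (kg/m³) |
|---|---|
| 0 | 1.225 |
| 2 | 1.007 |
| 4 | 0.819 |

L/D = 14.8

At 2 km, from the table: ρ = 1.007 kg/m³.
Weight W = mg = 920 × 9.81 = 9025.2 N; in level flight L = W.
Dynamic pressure q = 0.5 × 1.007 × 52.7² = 1398 Pa.
Required CL = L/(qS) = 9025.2/(1398·12.4) = 0.5205.
CD = 0.0235 + 0.0432 × 0.5205² = 0.0352.
L/D = CL/CD = 0.5205 / 0.0352 = 14.8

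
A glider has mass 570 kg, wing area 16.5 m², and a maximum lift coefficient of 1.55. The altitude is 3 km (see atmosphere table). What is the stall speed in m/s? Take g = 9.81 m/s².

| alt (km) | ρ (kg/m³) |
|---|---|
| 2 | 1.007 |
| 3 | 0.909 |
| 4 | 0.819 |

At 3 km, from the table: ρ = 0.909 kg/m³.
Stall occurs when L = W at CL,max. W = mg = 570 × 9.81 = 5592 N.
From L = ½ρV²S·CL,max = W: V_stall = √(2W/(ρSCL,max)) = √(2·5592/(0.909·16.5·1.55))
V_stall = √481.1 = 21.9 m/s

V_stall = 21.9 m/s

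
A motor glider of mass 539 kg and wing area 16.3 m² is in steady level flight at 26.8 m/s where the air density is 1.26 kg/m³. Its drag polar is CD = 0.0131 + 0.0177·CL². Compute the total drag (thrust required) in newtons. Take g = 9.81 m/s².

D = 164 N

Weight W = mg = 539 × 9.81 = 5287.6 N; in level flight L = W.
q = ½ρv² = ½ × 1.26 × 26.8² = 452.5 Pa.
CL = W/(q·S) = 5287.6 / (452.5 × 16.3) = 0.7169.
CD = 0.0131 + 0.0177 × 0.7169² = 0.0222.
D = q·S·CD = 452.5 × 16.3 × 0.0222 = 163.7 N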